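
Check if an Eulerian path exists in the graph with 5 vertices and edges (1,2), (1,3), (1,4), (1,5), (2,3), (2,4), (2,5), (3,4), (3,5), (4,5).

Step 1: Find the degree of each vertex:
  deg(1) = 4
  deg(2) = 4
  deg(3) = 4
  deg(4) = 4
  deg(5) = 4

Step 2: Count vertices with odd degree:
  All vertices have even degree (0 odd-degree vertices)

Step 3: Apply Euler's theorem:
  - Eulerian circuit exists iff graph is connected and all vertices have even degree
  - Eulerian path exists iff graph is connected and has 0 or 2 odd-degree vertices

Graph is connected with 0 odd-degree vertices.
Both Eulerian circuit and Eulerian path exist.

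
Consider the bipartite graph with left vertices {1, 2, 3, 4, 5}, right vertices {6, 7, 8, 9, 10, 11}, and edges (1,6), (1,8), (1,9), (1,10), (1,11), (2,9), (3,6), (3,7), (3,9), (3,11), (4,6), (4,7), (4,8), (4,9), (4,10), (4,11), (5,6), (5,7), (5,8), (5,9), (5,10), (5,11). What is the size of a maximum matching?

Step 1: List the neighbors of each left vertex:
  1: 6, 8, 9, 10, 11
  2: 9
  3: 6, 7, 9, 11
  4: 6, 7, 8, 9, 10, 11
  5: 6, 7, 8, 9, 10, 11

Step 2: Greedily match left vertices, then look for augmenting paths:
  Match 1 -- 6
  Match 2 -- 9
  Match 3 -- 7
  Match 4 -- 8
  Match 5 -- 10
  No augmenting path remains.

Step 3: Verify this is maximum:
  Matching size 5 = min(|L|, |R|) = min(5, 6), which is an upper bound, so this matching is maximum.

Maximum matching: {(1,6), (2,9), (3,7), (4,8), (5,10)}
Size: 5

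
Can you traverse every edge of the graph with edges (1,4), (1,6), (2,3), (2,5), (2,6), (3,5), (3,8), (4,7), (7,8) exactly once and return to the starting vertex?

Step 1: Find the degree of each vertex:
  deg(1) = 2
  deg(2) = 3
  deg(3) = 3
  deg(4) = 2
  deg(5) = 2
  deg(6) = 2
  deg(7) = 2
  deg(8) = 2

Step 2: Count vertices with odd degree:
  Odd-degree vertices: 2, 3 (2 total)

Step 3: Apply Euler's theorem:
  - Eulerian circuit exists iff graph is connected and all vertices have even degree
  - Eulerian path exists iff graph is connected and has 0 or 2 odd-degree vertices

Graph is connected with exactly 2 odd-degree vertices (2, 3).
Eulerian path exists (starting and ending at the odd-degree vertices), but no Eulerian circuit.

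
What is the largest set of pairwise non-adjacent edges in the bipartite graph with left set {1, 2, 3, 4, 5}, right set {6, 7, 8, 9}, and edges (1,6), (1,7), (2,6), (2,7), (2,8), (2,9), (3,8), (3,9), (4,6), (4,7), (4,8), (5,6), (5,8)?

Step 1: List the neighbors of each left vertex:
  1: 6, 7
  2: 6, 7, 8, 9
  3: 8, 9
  4: 6, 7, 8
  5: 6, 8

Step 2: Greedily match left vertices, then look for augmenting paths:
  Match 1 -- 6
  Match 2 -- 9
  Match 3 -- 8
  Match 4 -- 7
  No augmenting path remains.

Step 3: Verify this is maximum:
  Matching size 4 = min(|L|, |R|) = min(5, 4), which is an upper bound, so this matching is maximum.

Maximum matching: {(1,6), (2,9), (3,8), (4,7)}
Size: 4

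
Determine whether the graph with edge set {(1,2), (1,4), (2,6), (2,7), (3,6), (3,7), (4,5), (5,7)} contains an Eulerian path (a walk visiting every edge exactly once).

Step 1: Find the degree of each vertex:
  deg(1) = 2
  deg(2) = 3
  deg(3) = 2
  deg(4) = 2
  deg(5) = 2
  deg(6) = 2
  deg(7) = 3

Step 2: Count vertices with odd degree:
  Odd-degree vertices: 2, 7 (2 total)

Step 3: Apply Euler's theorem:
  - Eulerian circuit exists iff graph is connected and all vertices have even degree
  - Eulerian path exists iff graph is connected and has 0 or 2 odd-degree vertices

Graph is connected with exactly 2 odd-degree vertices (2, 7).
Eulerian path exists (starting and ending at the odd-degree vertices), but no Eulerian circuit.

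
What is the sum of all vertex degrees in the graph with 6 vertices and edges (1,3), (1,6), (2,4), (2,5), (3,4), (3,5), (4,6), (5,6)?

Step 1: Count edges incident to each vertex:
  deg(1) = 2 (neighbors: 3, 6)
  deg(2) = 2 (neighbors: 4, 5)
  deg(3) = 3 (neighbors: 1, 4, 5)
  deg(4) = 3 (neighbors: 2, 3, 6)
  deg(5) = 3 (neighbors: 2, 3, 6)
  deg(6) = 3 (neighbors: 1, 4, 5)

Step 2: Sum all degrees:
  2 + 2 + 3 + 3 + 3 + 3 = 16

Verification: sum of degrees = 2 * |E| = 2 * 8 = 16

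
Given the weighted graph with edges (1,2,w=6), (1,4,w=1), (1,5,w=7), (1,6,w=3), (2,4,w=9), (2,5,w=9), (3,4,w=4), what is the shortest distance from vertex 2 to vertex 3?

Step 1: Build adjacency list with weights:
  1: 2(w=6), 4(w=1), 5(w=7), 6(w=3)
  2: 1(w=6), 4(w=9), 5(w=9)
  3: 4(w=4)
  4: 1(w=1), 2(w=9), 3(w=4)
  5: 1(w=7), 2(w=9)
  6: 1(w=3)

Step 2: Apply Dijkstra's algorithm from vertex 2:
  Visit vertex 2 (distance=0)
    Update dist[1] = 6
    Update dist[4] = 9
    Update dist[5] = 9
  Visit vertex 1 (distance=6)
    Update dist[4] = 7
    Update dist[6] = 9
  Visit vertex 4 (distance=7)
    Update dist[3] = 11
  Visit vertex 5 (distance=9)
  Visit vertex 6 (distance=9)
  Visit vertex 3 (distance=11)

Step 3: Shortest path: 2 -> 1 -> 4 -> 3
Total weight: 6 + 1 + 4 = 11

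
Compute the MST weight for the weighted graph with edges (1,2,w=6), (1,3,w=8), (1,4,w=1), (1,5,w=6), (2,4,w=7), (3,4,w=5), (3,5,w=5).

Apply Kruskal's algorithm (sort edges by weight, add if no cycle):

Sorted edges by weight:
  (1,4) w=1
  (3,4) w=5
  (3,5) w=5
  (1,2) w=6
  (1,5) w=6
  (2,4) w=7
  (1,3) w=8

Add edge (1,4) w=1 -- no cycle. Running total: 1
Add edge (3,4) w=5 -- no cycle. Running total: 6
Add edge (3,5) w=5 -- no cycle. Running total: 11
Add edge (1,2) w=6 -- no cycle. Running total: 17

MST edges: (1,4,w=1), (3,4,w=5), (3,5,w=5), (1,2,w=6)
Total MST weight: 1 + 5 + 5 + 6 = 17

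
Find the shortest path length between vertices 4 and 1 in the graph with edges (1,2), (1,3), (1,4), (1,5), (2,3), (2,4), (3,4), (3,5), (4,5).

Step 1: Build adjacency list:
  1: 2, 3, 4, 5
  2: 1, 3, 4
  3: 1, 2, 4, 5
  4: 1, 2, 3, 5
  5: 1, 3, 4

Step 2: BFS from vertex 4 to find shortest path to 1:
  vertex 1 reached at distance 1

Step 3: Shortest path: 4 -> 1
Path length: 1 edge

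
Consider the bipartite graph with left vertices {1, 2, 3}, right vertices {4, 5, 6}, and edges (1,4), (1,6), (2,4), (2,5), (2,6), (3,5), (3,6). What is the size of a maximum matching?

Step 1: List the neighbors of each left vertex:
  1: 4, 6
  2: 4, 5, 6
  3: 5, 6

Step 2: Greedily match left vertices, then look for augmenting paths:
  Match 1 -- 4
  Match 2 -- 5
  Match 3 -- 6
  No augmenting path remains.

Step 3: Verify this is maximum:
  Matching size 3 = min(|L|, |R|) = min(3, 3), which is an upper bound, so this matching is maximum.

Maximum matching: {(1,4), (2,5), (3,6)}
Size: 3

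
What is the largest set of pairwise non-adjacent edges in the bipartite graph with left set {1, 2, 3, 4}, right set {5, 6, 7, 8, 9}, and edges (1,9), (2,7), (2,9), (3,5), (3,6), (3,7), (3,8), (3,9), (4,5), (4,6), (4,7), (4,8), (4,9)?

Step 1: List the neighbors of each left vertex:
  1: 9
  2: 7, 9
  3: 5, 6, 7, 8, 9
  4: 5, 6, 7, 8, 9

Step 2: Greedily match left vertices, then look for augmenting paths:
  Match 1 -- 9
  Match 2 -- 7
  Match 3 -- 5
  Match 4 -- 6
  No augmenting path remains.

Step 3: Verify this is maximum:
  Matching size 4 = min(|L|, |R|) = min(4, 5), which is an upper bound, so this matching is maximum.

Maximum matching: {(1,9), (2,7), (3,5), (4,6)}
Size: 4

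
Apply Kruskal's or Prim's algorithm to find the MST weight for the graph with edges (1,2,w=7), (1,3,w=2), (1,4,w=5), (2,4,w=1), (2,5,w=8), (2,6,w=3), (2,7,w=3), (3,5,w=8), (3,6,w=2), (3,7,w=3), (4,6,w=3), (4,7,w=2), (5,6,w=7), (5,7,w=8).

Apply Kruskal's algorithm (sort edges by weight, add if no cycle):

Sorted edges by weight:
  (2,4) w=1
  (1,3) w=2
  (3,6) w=2
  (4,7) w=2
  (2,6) w=3
  (2,7) w=3
  (3,7) w=3
  (4,6) w=3
  (1,4) w=5
  (1,2) w=7
  (5,6) w=7
  (2,5) w=8
  (3,5) w=8
  (5,7) w=8

Add edge (2,4) w=1 -- no cycle. Running total: 1
Add edge (1,3) w=2 -- no cycle. Running total: 3
Add edge (3,6) w=2 -- no cycle. Running total: 5
Add edge (4,7) w=2 -- no cycle. Running total: 7
Add edge (2,6) w=3 -- no cycle. Running total: 10
Skip edge (2,7) w=3 -- would create cycle
Skip edge (3,7) w=3 -- would create cycle
Skip edge (4,6) w=3 -- would create cycle
Skip edge (1,4) w=5 -- would create cycle
Skip edge (1,2) w=7 -- would create cycle
Add edge (5,6) w=7 -- no cycle. Running total: 17

MST edges: (2,4,w=1), (1,3,w=2), (3,6,w=2), (4,7,w=2), (2,6,w=3), (5,6,w=7)
Total MST weight: 1 + 2 + 2 + 2 + 3 + 7 = 17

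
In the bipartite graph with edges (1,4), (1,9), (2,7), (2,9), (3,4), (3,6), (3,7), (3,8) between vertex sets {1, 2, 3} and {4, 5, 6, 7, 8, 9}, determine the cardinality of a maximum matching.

Step 1: List the neighbors of each left vertex:
  1: 4, 9
  2: 7, 9
  3: 4, 6, 7, 8

Step 2: Greedily match left vertices, then look for augmenting paths:
  Match 1 -- 4
  Match 2 -- 7
  Match 3 -- 6
  No augmenting path remains.

Step 3: Verify this is maximum:
  Matching size 3 = min(|L|, |R|) = min(3, 6), which is an upper bound, so this matching is maximum.

Maximum matching: {(1,4), (2,7), (3,6)}
Size: 3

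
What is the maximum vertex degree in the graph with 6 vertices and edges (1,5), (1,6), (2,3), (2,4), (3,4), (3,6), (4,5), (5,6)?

Step 1: Count edges incident to each vertex:
  deg(1) = 2 (neighbors: 5, 6)
  deg(2) = 2 (neighbors: 3, 4)
  deg(3) = 3 (neighbors: 2, 4, 6)
  deg(4) = 3 (neighbors: 2, 3, 5)
  deg(5) = 3 (neighbors: 1, 4, 6)
  deg(6) = 3 (neighbors: 1, 3, 5)

Step 2: Find maximum:
  max(2, 2, 3, 3, 3, 3) = 3 (vertex 3)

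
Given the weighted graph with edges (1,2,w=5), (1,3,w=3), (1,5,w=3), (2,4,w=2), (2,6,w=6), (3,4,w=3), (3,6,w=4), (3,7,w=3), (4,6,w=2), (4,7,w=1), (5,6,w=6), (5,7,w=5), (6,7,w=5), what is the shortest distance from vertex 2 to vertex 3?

Step 1: Build adjacency list with weights:
  1: 2(w=5), 3(w=3), 5(w=3)
  2: 1(w=5), 4(w=2), 6(w=6)
  3: 1(w=3), 4(w=3), 6(w=4), 7(w=3)
  4: 2(w=2), 3(w=3), 6(w=2), 7(w=1)
  5: 1(w=3), 6(w=6), 7(w=5)
  6: 2(w=6), 3(w=4), 4(w=2), 5(w=6), 7(w=5)
  7: 3(w=3), 4(w=1), 5(w=5), 6(w=5)

Step 2: Apply Dijkstra's algorithm from vertex 2:
  Visit vertex 2 (distance=0)
    Update dist[1] = 5
    Update dist[4] = 2
    Update dist[6] = 6
  Visit vertex 4 (distance=2)
    Update dist[3] = 5
    Update dist[6] = 4
    Update dist[7] = 3
  Visit vertex 7 (distance=3)
    Update dist[5] = 8
  Visit vertex 6 (distance=4)
  Visit vertex 1 (distance=5)
  Visit vertex 3 (distance=5)

Step 3: Shortest path: 2 -> 4 -> 3
Total weight: 2 + 3 = 5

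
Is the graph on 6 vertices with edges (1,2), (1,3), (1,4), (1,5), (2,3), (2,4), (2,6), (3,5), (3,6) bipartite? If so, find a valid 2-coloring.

Step 1: Attempt 2-coloring using BFS:
  Start at vertex 1, assign color 0
  Color vertex 2 with color 1 (neighbor of 1)
  Color vertex 3 with color 1 (neighbor of 1)
  Color vertex 4 with color 1 (neighbor of 1)
  Color vertex 5 with color 1 (neighbor of 1)

Step 2: Conflict found! Vertices 2 and 3 are adjacent but have the same color.
This means the graph contains an odd cycle.

The graph is NOT bipartite.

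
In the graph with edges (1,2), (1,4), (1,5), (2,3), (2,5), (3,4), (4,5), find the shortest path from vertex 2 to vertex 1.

Step 1: Build adjacency list:
  1: 2, 4, 5
  2: 1, 3, 5
  3: 2, 4
  4: 1, 3, 5
  5: 1, 2, 4

Step 2: BFS from vertex 2 to find shortest path to 1:
  vertex 1 reached at distance 1

Step 3: Shortest path: 2 -> 1
Path length: 1 edge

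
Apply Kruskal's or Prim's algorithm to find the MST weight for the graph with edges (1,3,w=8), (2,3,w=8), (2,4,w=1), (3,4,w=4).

Apply Kruskal's algorithm (sort edges by weight, add if no cycle):

Sorted edges by weight:
  (2,4) w=1
  (3,4) w=4
  (1,3) w=8
  (2,3) w=8

Add edge (2,4) w=1 -- no cycle. Running total: 1
Add edge (3,4) w=4 -- no cycle. Running total: 5
Add edge (1,3) w=8 -- no cycle. Running total: 13

MST edges: (2,4,w=1), (3,4,w=4), (1,3,w=8)
Total MST weight: 1 + 4 + 8 = 13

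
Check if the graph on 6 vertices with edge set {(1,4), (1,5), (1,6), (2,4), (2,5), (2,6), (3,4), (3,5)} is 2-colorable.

Step 1: Attempt 2-coloring using BFS:
  Start at vertex 1, assign color 0
  Color vertex 4 with color 1 (neighbor of 1)
  Color vertex 5 with color 1 (neighbor of 1)
  Color vertex 6 with color 1 (neighbor of 1)
  Color vertex 2 with color 0 (neighbor of 4)
  Color vertex 3 with color 0 (neighbor of 4)

Step 2: 2-coloring succeeded. No conflicts found.
  Set A (color 0): {1, 2, 3}
  Set B (color 1): {4, 5, 6}

The graph is bipartite with partition {1, 2, 3}, {4, 5, 6}.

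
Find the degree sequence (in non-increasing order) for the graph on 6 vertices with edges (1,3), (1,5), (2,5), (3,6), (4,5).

Step 1: Count edges incident to each vertex:
  deg(1) = 2 (neighbors: 3, 5)
  deg(2) = 1 (neighbors: 5)
  deg(3) = 2 (neighbors: 1, 6)
  deg(4) = 1 (neighbors: 5)
  deg(5) = 3 (neighbors: 1, 2, 4)
  deg(6) = 1 (neighbors: 3)

Step 2: Sort degrees in non-increasing order:
  Degrees: [2, 1, 2, 1, 3, 1] -> sorted: [3, 2, 2, 1, 1, 1]

Degree sequence: [3, 2, 2, 1, 1, 1]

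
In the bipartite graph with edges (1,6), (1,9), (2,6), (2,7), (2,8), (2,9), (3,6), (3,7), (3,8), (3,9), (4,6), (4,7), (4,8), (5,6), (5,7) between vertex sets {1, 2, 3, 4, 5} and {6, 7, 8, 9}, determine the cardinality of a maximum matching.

Step 1: List the neighbors of each left vertex:
  1: 6, 9
  2: 6, 7, 8, 9
  3: 6, 7, 8, 9
  4: 6, 7, 8
  5: 6, 7

Step 2: Greedily match left vertices, then look for augmenting paths:
  Match 1 -- 9
  Match 2 -- 7
  Match 3 -- 8
  Match 4 -- 6
  No augmenting path remains.

Step 3: Verify this is maximum:
  Matching size 4 = min(|L|, |R|) = min(5, 4), which is an upper bound, so this matching is maximum.

Maximum matching: {(1,9), (2,7), (3,8), (4,6)}
Size: 4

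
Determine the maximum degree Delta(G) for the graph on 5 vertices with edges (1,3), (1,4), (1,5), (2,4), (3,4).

Step 1: Count edges incident to each vertex:
  deg(1) = 3 (neighbors: 3, 4, 5)
  deg(2) = 1 (neighbors: 4)
  deg(3) = 2 (neighbors: 1, 4)
  deg(4) = 3 (neighbors: 1, 2, 3)
  deg(5) = 1 (neighbors: 1)

Step 2: Find maximum:
  max(3, 1, 2, 3, 1) = 3 (vertex 1)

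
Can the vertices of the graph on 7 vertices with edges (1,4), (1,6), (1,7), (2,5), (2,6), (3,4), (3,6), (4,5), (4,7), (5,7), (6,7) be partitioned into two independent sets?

Step 1: Attempt 2-coloring using BFS:
  Start at vertex 1, assign color 0
  Color vertex 4 with color 1 (neighbor of 1)
  Color vertex 6 with color 1 (neighbor of 1)
  Color vertex 7 with color 1 (neighbor of 1)
  Color vertex 3 with color 0 (neighbor of 4)
  Color vertex 5 with color 0 (neighbor of 4)

Step 2: Conflict found! Vertices 4 and 7 are adjacent but have the same color.
This means the graph contains an odd cycle.

The graph is NOT bipartite.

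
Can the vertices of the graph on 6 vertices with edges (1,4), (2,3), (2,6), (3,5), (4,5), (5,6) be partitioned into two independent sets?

Step 1: Attempt 2-coloring using BFS:
  Start at vertex 1, assign color 0
  Color vertex 4 with color 1 (neighbor of 1)
  Color vertex 5 with color 0 (neighbor of 4)
  Color vertex 3 with color 1 (neighbor of 5)
  Color vertex 6 with color 1 (neighbor of 5)
  Color vertex 2 with color 0 (neighbor of 3)

Step 2: 2-coloring succeeded. No conflicts found.
  Set A (color 0): {1, 2, 5}
  Set B (color 1): {3, 4, 6}

The graph is bipartite with partition {1, 2, 5}, {3, 4, 6}.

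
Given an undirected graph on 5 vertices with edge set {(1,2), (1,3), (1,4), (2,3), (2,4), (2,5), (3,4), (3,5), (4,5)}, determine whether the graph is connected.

Step 1: Build adjacency list from edges:
  1: 2, 3, 4
  2: 1, 3, 4, 5
  3: 1, 2, 4, 5
  4: 1, 2, 3, 5
  5: 2, 3, 4

Step 2: Run BFS/DFS from vertex 1:
  Visited: {1, 2, 3, 4, 5}
  Reached 5 of 5 vertices

Step 3: All 5 vertices reached from vertex 1, so the graph is connected.
Answer: Yes, the graph is connected.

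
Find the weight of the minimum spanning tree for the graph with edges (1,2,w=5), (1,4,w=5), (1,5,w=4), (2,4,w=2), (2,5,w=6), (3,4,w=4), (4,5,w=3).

Apply Kruskal's algorithm (sort edges by weight, add if no cycle):

Sorted edges by weight:
  (2,4) w=2
  (4,5) w=3
  (1,5) w=4
  (3,4) w=4
  (1,2) w=5
  (1,4) w=5
  (2,5) w=6

Add edge (2,4) w=2 -- no cycle. Running total: 2
Add edge (4,5) w=3 -- no cycle. Running total: 5
Add edge (1,5) w=4 -- no cycle. Running total: 9
Add edge (3,4) w=4 -- no cycle. Running total: 13

MST edges: (2,4,w=2), (4,5,w=3), (1,5,w=4), (3,4,w=4)
Total MST weight: 2 + 3 + 4 + 4 = 13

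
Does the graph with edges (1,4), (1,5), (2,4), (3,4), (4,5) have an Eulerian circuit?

Step 1: Find the degree of each vertex:
  deg(1) = 2
  deg(2) = 1
  deg(3) = 1
  deg(4) = 4
  deg(5) = 2

Step 2: Count vertices with odd degree:
  Odd-degree vertices: 2, 3 (2 total)

Step 3: Apply Euler's theorem:
  - Eulerian circuit exists iff graph is connected and all vertices have even degree
  - Eulerian path exists iff graph is connected and has 0 or 2 odd-degree vertices

Graph is connected with exactly 2 odd-degree vertices (2, 3).
Eulerian path exists (starting and ending at the odd-degree vertices), but no Eulerian circuit.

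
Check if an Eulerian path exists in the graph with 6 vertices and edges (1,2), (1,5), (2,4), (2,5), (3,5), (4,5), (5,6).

Step 1: Find the degree of each vertex:
  deg(1) = 2
  deg(2) = 3
  deg(3) = 1
  deg(4) = 2
  deg(5) = 5
  deg(6) = 1

Step 2: Count vertices with odd degree:
  Odd-degree vertices: 2, 3, 5, 6 (4 total)

Step 3: Apply Euler's theorem:
  - Eulerian circuit exists iff graph is connected and all vertices have even degree
  - Eulerian path exists iff graph is connected and has 0 or 2 odd-degree vertices

Graph has 4 odd-degree vertices (need 0 or 2).
Neither Eulerian path nor Eulerian circuit exists.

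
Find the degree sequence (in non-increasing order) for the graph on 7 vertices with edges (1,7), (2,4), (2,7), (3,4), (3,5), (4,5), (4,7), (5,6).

Step 1: Count edges incident to each vertex:
  deg(1) = 1 (neighbors: 7)
  deg(2) = 2 (neighbors: 4, 7)
  deg(3) = 2 (neighbors: 4, 5)
  deg(4) = 4 (neighbors: 2, 3, 5, 7)
  deg(5) = 3 (neighbors: 3, 4, 6)
  deg(6) = 1 (neighbors: 5)
  deg(7) = 3 (neighbors: 1, 2, 4)

Step 2: Sort degrees in non-increasing order:
  Degrees: [1, 2, 2, 4, 3, 1, 3] -> sorted: [4, 3, 3, 2, 2, 1, 1]

Degree sequence: [4, 3, 3, 2, 2, 1, 1]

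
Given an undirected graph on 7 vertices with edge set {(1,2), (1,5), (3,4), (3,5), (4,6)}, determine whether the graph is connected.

Step 1: Build adjacency list from edges:
  1: 2, 5
  2: 1
  3: 4, 5
  4: 3, 6
  5: 1, 3
  6: 4
  7: (none)

Step 2: Run BFS/DFS from vertex 1:
  Visited: {1, 2, 5, 3, 4, 6}
  Reached 6 of 7 vertices

Step 3: Only 6 of 7 vertices reached. Graph is disconnected.
Connected components: {1, 2, 3, 4, 5, 6}, {7}
Answer: No, the graph is not connected (2 components).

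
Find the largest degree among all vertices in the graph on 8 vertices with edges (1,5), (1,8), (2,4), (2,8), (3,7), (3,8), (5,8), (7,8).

Step 1: Count edges incident to each vertex:
  deg(1) = 2 (neighbors: 5, 8)
  deg(2) = 2 (neighbors: 4, 8)
  deg(3) = 2 (neighbors: 7, 8)
  deg(4) = 1 (neighbors: 2)
  deg(5) = 2 (neighbors: 1, 8)
  deg(6) = 0 (neighbors: none)
  deg(7) = 2 (neighbors: 3, 8)
  deg(8) = 5 (neighbors: 1, 2, 3, 5, 7)

Step 2: Find maximum:
  max(2, 2, 2, 1, 2, 0, 2, 5) = 5 (vertex 8)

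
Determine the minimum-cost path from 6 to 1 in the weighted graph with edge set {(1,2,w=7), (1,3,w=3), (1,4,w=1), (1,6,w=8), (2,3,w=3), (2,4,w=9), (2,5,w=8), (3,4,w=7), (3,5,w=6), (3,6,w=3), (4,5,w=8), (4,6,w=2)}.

Step 1: Build adjacency list with weights:
  1: 2(w=7), 3(w=3), 4(w=1), 6(w=8)
  2: 1(w=7), 3(w=3), 4(w=9), 5(w=8)
  3: 1(w=3), 2(w=3), 4(w=7), 5(w=6), 6(w=3)
  4: 1(w=1), 2(w=9), 3(w=7), 5(w=8), 6(w=2)
  5: 2(w=8), 3(w=6), 4(w=8)
  6: 1(w=8), 3(w=3), 4(w=2)

Step 2: Apply Dijkstra's algorithm from vertex 6:
  Visit vertex 6 (distance=0)
    Update dist[1] = 8
    Update dist[3] = 3
    Update dist[4] = 2
  Visit vertex 4 (distance=2)
    Update dist[1] = 3
    Update dist[2] = 11
    Update dist[5] = 10
  Visit vertex 1 (distance=3)
    Update dist[2] = 10

Step 3: Shortest path: 6 -> 4 -> 1
Total weight: 2 + 1 = 3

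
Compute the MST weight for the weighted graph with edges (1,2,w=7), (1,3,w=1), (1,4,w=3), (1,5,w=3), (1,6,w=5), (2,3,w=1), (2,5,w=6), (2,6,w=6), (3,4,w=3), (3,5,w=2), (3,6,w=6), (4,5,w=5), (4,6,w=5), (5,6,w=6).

Apply Kruskal's algorithm (sort edges by weight, add if no cycle):

Sorted edges by weight:
  (1,3) w=1
  (2,3) w=1
  (3,5) w=2
  (1,4) w=3
  (1,5) w=3
  (3,4) w=3
  (1,6) w=5
  (4,5) w=5
  (4,6) w=5
  (2,5) w=6
  (2,6) w=6
  (3,6) w=6
  (5,6) w=6
  (1,2) w=7

Add edge (1,3) w=1 -- no cycle. Running total: 1
Add edge (2,3) w=1 -- no cycle. Running total: 2
Add edge (3,5) w=2 -- no cycle. Running total: 4
Add edge (1,4) w=3 -- no cycle. Running total: 7
Skip edge (1,5) w=3 -- would create cycle
Skip edge (3,4) w=3 -- would create cycle
Add edge (1,6) w=5 -- no cycle. Running total: 12

MST edges: (1,3,w=1), (2,3,w=1), (3,5,w=2), (1,4,w=3), (1,6,w=5)
Total MST weight: 1 + 1 + 2 + 3 + 5 = 12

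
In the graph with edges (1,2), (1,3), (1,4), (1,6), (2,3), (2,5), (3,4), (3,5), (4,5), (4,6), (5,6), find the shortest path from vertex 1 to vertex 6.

Step 1: Build adjacency list:
  1: 2, 3, 4, 6
  2: 1, 3, 5
  3: 1, 2, 4, 5
  4: 1, 3, 5, 6
  5: 2, 3, 4, 6
  6: 1, 4, 5

Step 2: BFS from vertex 1 to find shortest path to 6:
  vertex 2 reached at distance 1
  vertex 3 reached at distance 1
  vertex 4 reached at distance 1
  vertex 6 reached at distance 1

Step 3: Shortest path: 1 -> 6
Path length: 1 edge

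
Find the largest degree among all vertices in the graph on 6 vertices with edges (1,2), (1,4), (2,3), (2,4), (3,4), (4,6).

Step 1: Count edges incident to each vertex:
  deg(1) = 2 (neighbors: 2, 4)
  deg(2) = 3 (neighbors: 1, 3, 4)
  deg(3) = 2 (neighbors: 2, 4)
  deg(4) = 4 (neighbors: 1, 2, 3, 6)
  deg(5) = 0 (neighbors: none)
  deg(6) = 1 (neighbors: 4)

Step 2: Find maximum:
  max(2, 3, 2, 4, 0, 1) = 4 (vertex 4)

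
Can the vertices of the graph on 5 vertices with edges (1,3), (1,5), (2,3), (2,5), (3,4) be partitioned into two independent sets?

Step 1: Attempt 2-coloring using BFS:
  Start at vertex 1, assign color 0
  Color vertex 3 with color 1 (neighbor of 1)
  Color vertex 5 with color 1 (neighbor of 1)
  Color vertex 2 with color 0 (neighbor of 3)
  Color vertex 4 with color 0 (neighbor of 3)

Step 2: 2-coloring succeeded. No conflicts found.
  Set A (color 0): {1, 2, 4}
  Set B (color 1): {3, 5}

The graph is bipartite with partition {1, 2, 4}, {3, 5}.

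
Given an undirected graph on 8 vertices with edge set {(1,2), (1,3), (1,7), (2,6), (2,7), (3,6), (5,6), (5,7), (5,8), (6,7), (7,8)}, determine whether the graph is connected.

Step 1: Build adjacency list from edges:
  1: 2, 3, 7
  2: 1, 6, 7
  3: 1, 6
  4: (none)
  5: 6, 7, 8
  6: 2, 3, 5, 7
  7: 1, 2, 5, 6, 8
  8: 5, 7

Step 2: Run BFS/DFS from vertex 1:
  Visited: {1, 2, 3, 7, 6, 5, 8}
  Reached 7 of 8 vertices

Step 3: Only 7 of 8 vertices reached. Graph is disconnected.
Connected components: {1, 2, 3, 5, 6, 7, 8}, {4}
Answer: No, the graph is not connected (2 components).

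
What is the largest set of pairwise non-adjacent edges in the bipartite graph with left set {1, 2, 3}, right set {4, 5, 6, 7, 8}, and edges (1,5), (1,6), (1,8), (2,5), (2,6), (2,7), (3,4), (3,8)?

Step 1: List the neighbors of each left vertex:
  1: 5, 6, 8
  2: 5, 6, 7
  3: 4, 8

Step 2: Greedily match left vertices, then look for augmenting paths:
  Match 1 -- 5
  Match 2 -- 6
  Match 3 -- 4
  No augmenting path remains.

Step 3: Verify this is maximum:
  Matching size 3 = min(|L|, |R|) = min(3, 5), which is an upper bound, so this matching is maximum.

Maximum matching: {(1,5), (2,6), (3,4)}
Size: 3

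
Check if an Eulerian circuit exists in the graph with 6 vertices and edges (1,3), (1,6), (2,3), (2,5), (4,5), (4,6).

Step 1: Find the degree of each vertex:
  deg(1) = 2
  deg(2) = 2
  deg(3) = 2
  deg(4) = 2
  deg(5) = 2
  deg(6) = 2

Step 2: Count vertices with odd degree:
  All vertices have even degree (0 odd-degree vertices)

Step 3: Apply Euler's theorem:
  - Eulerian circuit exists iff graph is connected and all vertices have even degree
  - Eulerian path exists iff graph is connected and has 0 or 2 odd-degree vertices

Graph is connected with 0 odd-degree vertices.
Both Eulerian circuit and Eulerian path exist.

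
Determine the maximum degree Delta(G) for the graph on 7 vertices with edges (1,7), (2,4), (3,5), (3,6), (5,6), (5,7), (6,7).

Step 1: Count edges incident to each vertex:
  deg(1) = 1 (neighbors: 7)
  deg(2) = 1 (neighbors: 4)
  deg(3) = 2 (neighbors: 5, 6)
  deg(4) = 1 (neighbors: 2)
  deg(5) = 3 (neighbors: 3, 6, 7)
  deg(6) = 3 (neighbors: 3, 5, 7)
  deg(7) = 3 (neighbors: 1, 5, 6)

Step 2: Find maximum:
  max(1, 1, 2, 1, 3, 3, 3) = 3 (vertex 5)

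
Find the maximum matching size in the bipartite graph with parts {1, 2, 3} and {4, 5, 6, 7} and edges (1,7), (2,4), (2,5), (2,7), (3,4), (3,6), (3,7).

Step 1: List the neighbors of each left vertex:
  1: 7
  2: 4, 5, 7
  3: 4, 6, 7

Step 2: Greedily match left vertices, then look for augmenting paths:
  Match 1 -- 7
  Match 2 -- 4
  Match 3 -- 6
  No augmenting path remains.

Step 3: Verify this is maximum:
  Matching size 3 = min(|L|, |R|) = min(3, 4), which is an upper bound, so this matching is maximum.

Maximum matching: {(1,7), (2,4), (3,6)}
Size: 3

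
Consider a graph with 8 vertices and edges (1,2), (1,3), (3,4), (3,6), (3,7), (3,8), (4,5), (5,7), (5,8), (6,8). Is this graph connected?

Step 1: Build adjacency list from edges:
  1: 2, 3
  2: 1
  3: 1, 4, 6, 7, 8
  4: 3, 5
  5: 4, 7, 8
  6: 3, 8
  7: 3, 5
  8: 3, 5, 6

Step 2: Run BFS/DFS from vertex 1:
  Visited: {1, 2, 3, 4, 6, 7, 8, 5}
  Reached 8 of 8 vertices

Step 3: All 8 vertices reached from vertex 1, so the graph is connected.
Answer: Yes, the graph is connected.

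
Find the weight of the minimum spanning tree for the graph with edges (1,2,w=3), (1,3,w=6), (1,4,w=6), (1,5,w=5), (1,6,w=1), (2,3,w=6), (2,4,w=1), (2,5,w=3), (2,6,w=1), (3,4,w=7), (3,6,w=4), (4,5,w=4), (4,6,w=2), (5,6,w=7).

Apply Kruskal's algorithm (sort edges by weight, add if no cycle):

Sorted edges by weight:
  (1,6) w=1
  (2,6) w=1
  (2,4) w=1
  (4,6) w=2
  (1,2) w=3
  (2,5) w=3
  (3,6) w=4
  (4,5) w=4
  (1,5) w=5
  (1,3) w=6
  (1,4) w=6
  (2,3) w=6
  (3,4) w=7
  (5,6) w=7

Add edge (1,6) w=1 -- no cycle. Running total: 1
Add edge (2,6) w=1 -- no cycle. Running total: 2
Add edge (2,4) w=1 -- no cycle. Running total: 3
Skip edge (4,6) w=2 -- would create cycle
Skip edge (1,2) w=3 -- would create cycle
Add edge (2,5) w=3 -- no cycle. Running total: 6
Add edge (3,6) w=4 -- no cycle. Running total: 10

MST edges: (1,6,w=1), (2,6,w=1), (2,4,w=1), (2,5,w=3), (3,6,w=4)
Total MST weight: 1 + 1 + 1 + 3 + 4 = 10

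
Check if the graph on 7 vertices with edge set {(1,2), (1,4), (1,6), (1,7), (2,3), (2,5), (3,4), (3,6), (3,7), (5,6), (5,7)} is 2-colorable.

Step 1: Attempt 2-coloring using BFS:
  Start at vertex 1, assign color 0
  Color vertex 2 with color 1 (neighbor of 1)
  Color vertex 4 with color 1 (neighbor of 1)
  Color vertex 6 with color 1 (neighbor of 1)
  Color vertex 7 with color 1 (neighbor of 1)
  Color vertex 3 with color 0 (neighbor of 2)
  Color vertex 5 with color 0 (neighbor of 2)

Step 2: 2-coloring succeeded. No conflicts found.
  Set A (color 0): {1, 3, 5}
  Set B (color 1): {2, 4, 6, 7}

The graph is bipartite with partition {1, 3, 5}, {2, 4, 6, 7}.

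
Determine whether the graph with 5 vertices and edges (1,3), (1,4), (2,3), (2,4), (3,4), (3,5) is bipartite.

Step 1: Attempt 2-coloring using BFS:
  Start at vertex 1, assign color 0
  Color vertex 3 with color 1 (neighbor of 1)
  Color vertex 4 with color 1 (neighbor of 1)
  Color vertex 2 with color 0 (neighbor of 3)

Step 2: Conflict found! Vertices 3 and 4 are adjacent but have the same color.
This means the graph contains an odd cycle.

The graph is NOT bipartite.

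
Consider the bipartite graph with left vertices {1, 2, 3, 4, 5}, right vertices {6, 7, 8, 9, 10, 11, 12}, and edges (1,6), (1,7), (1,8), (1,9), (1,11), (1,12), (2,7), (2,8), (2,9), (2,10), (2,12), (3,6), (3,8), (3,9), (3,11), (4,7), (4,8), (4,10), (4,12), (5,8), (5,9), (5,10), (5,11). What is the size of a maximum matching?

Step 1: List the neighbors of each left vertex:
  1: 6, 7, 8, 9, 11, 12
  2: 7, 8, 9, 10, 12
  3: 6, 8, 9, 11
  4: 7, 8, 10, 12
  5: 8, 9, 10, 11

Step 2: Greedily match left vertices, then look for augmenting paths:
  Match 1 -- 6
  Match 2 -- 7
  Match 3 -- 8
  Match 4 -- 10
  Match 5 -- 9
  No augmenting path remains.

Step 3: Verify this is maximum:
  Matching size 5 = min(|L|, |R|) = min(5, 7), which is an upper bound, so this matching is maximum.

Maximum matching: {(1,6), (2,7), (3,8), (4,10), (5,9)}
Size: 5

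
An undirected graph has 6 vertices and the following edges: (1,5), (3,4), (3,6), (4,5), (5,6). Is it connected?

Step 1: Build adjacency list from edges:
  1: 5
  2: (none)
  3: 4, 6
  4: 3, 5
  5: 1, 4, 6
  6: 3, 5

Step 2: Run BFS/DFS from vertex 1:
  Visited: {1, 5, 4, 6, 3}
  Reached 5 of 6 vertices

Step 3: Only 5 of 6 vertices reached. Graph is disconnected.
Connected components: {1, 3, 4, 5, 6}, {2}
Answer: No, the graph is not connected (2 components).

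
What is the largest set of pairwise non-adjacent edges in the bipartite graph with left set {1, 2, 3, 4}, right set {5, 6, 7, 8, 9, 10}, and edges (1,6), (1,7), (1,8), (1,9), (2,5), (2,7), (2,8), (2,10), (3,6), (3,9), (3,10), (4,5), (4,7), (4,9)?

Step 1: List the neighbors of each left vertex:
  1: 6, 7, 8, 9
  2: 5, 7, 8, 10
  3: 6, 9, 10
  4: 5, 7, 9

Step 2: Greedily match left vertices, then look for augmenting paths:
  Match 1 -- 6
  Match 2 -- 5
  Match 3 -- 9
  Match 4 -- 7
  No augmenting path remains.

Step 3: Verify this is maximum:
  Matching size 4 = min(|L|, |R|) = min(4, 6), which is an upper bound, so this matching is maximum.

Maximum matching: {(1,6), (2,5), (3,9), (4,7)}
Size: 4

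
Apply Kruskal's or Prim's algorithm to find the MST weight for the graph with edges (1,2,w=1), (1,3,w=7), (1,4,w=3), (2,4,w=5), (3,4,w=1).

Apply Kruskal's algorithm (sort edges by weight, add if no cycle):

Sorted edges by weight:
  (1,2) w=1
  (3,4) w=1
  (1,4) w=3
  (2,4) w=5
  (1,3) w=7

Add edge (1,2) w=1 -- no cycle. Running total: 1
Add edge (3,4) w=1 -- no cycle. Running total: 2
Add edge (1,4) w=3 -- no cycle. Running total: 5

MST edges: (1,2,w=1), (3,4,w=1), (1,4,w=3)
Total MST weight: 1 + 1 + 3 = 5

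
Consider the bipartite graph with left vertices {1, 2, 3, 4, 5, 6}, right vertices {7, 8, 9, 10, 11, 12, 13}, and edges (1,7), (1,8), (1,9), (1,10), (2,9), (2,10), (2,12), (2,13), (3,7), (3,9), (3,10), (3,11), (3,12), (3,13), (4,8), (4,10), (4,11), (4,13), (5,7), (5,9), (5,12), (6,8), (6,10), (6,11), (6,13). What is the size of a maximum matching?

Step 1: List the neighbors of each left vertex:
  1: 7, 8, 9, 10
  2: 9, 10, 12, 13
  3: 7, 9, 10, 11, 12, 13
  4: 8, 10, 11, 13
  5: 7, 9, 12
  6: 8, 10, 11, 13

Step 2: Greedily match left vertices, then look for augmenting paths:
  Match 1 -- 7
  Match 2 -- 9
  Match 3 -- 10
  Match 4 -- 8
  Match 5 -- 12
  Match 6 -- 11
  No augmenting path remains.

Step 3: Verify this is maximum:
  Matching size 6 = min(|L|, |R|) = min(6, 7), which is an upper bound, so this matching is maximum.

Maximum matching: {(1,7), (2,9), (3,10), (4,8), (5,12), (6,11)}
Size: 6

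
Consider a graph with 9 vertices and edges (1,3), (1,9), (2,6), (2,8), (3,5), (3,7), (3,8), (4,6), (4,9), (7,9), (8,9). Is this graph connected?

Step 1: Build adjacency list from edges:
  1: 3, 9
  2: 6, 8
  3: 1, 5, 7, 8
  4: 6, 9
  5: 3
  6: 2, 4
  7: 3, 9
  8: 2, 3, 9
  9: 1, 4, 7, 8

Step 2: Run BFS/DFS from vertex 1:
  Visited: {1, 3, 9, 5, 7, 8, 4, 2, 6}
  Reached 9 of 9 vertices

Step 3: All 9 vertices reached from vertex 1, so the graph is connected.
Answer: Yes, the graph is connected.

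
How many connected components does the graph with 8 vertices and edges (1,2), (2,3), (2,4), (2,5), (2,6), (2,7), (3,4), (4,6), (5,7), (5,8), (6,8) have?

Step 1: Build adjacency list from edges:
  1: 2
  2: 1, 3, 4, 5, 6, 7
  3: 2, 4
  4: 2, 3, 6
  5: 2, 7, 8
  6: 2, 4, 8
  7: 2, 5
  8: 5, 6

Step 2: Run BFS/DFS from vertex 1:
  Visited: {1, 2, 3, 4, 5, 6, 7, 8}
  Reached 8 of 8 vertices

Step 3: All 8 vertices reached from vertex 1, so the graph is connected.
Number of connected components: 1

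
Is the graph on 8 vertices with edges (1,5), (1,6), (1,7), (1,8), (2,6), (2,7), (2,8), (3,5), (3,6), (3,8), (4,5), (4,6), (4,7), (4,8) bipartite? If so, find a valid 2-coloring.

Step 1: Attempt 2-coloring using BFS:
  Start at vertex 1, assign color 0
  Color vertex 5 with color 1 (neighbor of 1)
  Color vertex 6 with color 1 (neighbor of 1)
  Color vertex 7 with color 1 (neighbor of 1)
  Color vertex 8 with color 1 (neighbor of 1)
  Color vertex 3 with color 0 (neighbor of 5)
  Color vertex 4 with color 0 (neighbor of 5)
  Color vertex 2 with color 0 (neighbor of 6)

Step 2: 2-coloring succeeded. No conflicts found.
  Set A (color 0): {1, 2, 3, 4}
  Set B (color 1): {5, 6, 7, 8}

The graph is bipartite with partition {1, 2, 3, 4}, {5, 6, 7, 8}.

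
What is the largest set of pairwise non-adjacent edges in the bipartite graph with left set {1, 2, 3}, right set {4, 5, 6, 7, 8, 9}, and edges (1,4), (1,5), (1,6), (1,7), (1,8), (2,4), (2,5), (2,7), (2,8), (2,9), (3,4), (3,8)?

Step 1: List the neighbors of each left vertex:
  1: 4, 5, 6, 7, 8
  2: 4, 5, 7, 8, 9
  3: 4, 8

Step 2: Greedily match left vertices, then look for augmenting paths:
  Match 1 -- 4
  Match 2 -- 5
  Match 3 -- 8
  No augmenting path remains.

Step 3: Verify this is maximum:
  Matching size 3 = min(|L|, |R|) = min(3, 6), which is an upper bound, so this matching is maximum.

Maximum matching: {(1,4), (2,5), (3,8)}
Size: 3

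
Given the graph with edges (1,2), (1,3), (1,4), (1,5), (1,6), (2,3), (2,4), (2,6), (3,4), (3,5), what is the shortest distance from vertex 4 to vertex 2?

Step 1: Build adjacency list:
  1: 2, 3, 4, 5, 6
  2: 1, 3, 4, 6
  3: 1, 2, 4, 5
  4: 1, 2, 3
  5: 1, 3
  6: 1, 2

Step 2: BFS from vertex 4 to find shortest path to 2:
  vertex 1 reached at distance 1
  vertex 2 reached at distance 1

Step 3: Shortest path: 4 -> 2
Path length: 1 edge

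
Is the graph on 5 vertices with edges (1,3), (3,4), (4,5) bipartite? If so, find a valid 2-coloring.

Step 1: Attempt 2-coloring using BFS:
  Start at vertex 1, assign color 0
  Color vertex 3 with color 1 (neighbor of 1)
  Color vertex 4 with color 0 (neighbor of 3)
  Color vertex 5 with color 1 (neighbor of 4)
  Start new component at vertex 2, assign color 0

Step 2: 2-coloring succeeded. No conflicts found.
  Set A (color 0): {1, 2, 4}
  Set B (color 1): {3, 5}

The graph is bipartite with partition {1, 2, 4}, {3, 5}.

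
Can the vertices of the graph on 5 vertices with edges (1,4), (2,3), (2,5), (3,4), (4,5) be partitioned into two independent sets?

Step 1: Attempt 2-coloring using BFS:
  Start at vertex 1, assign color 0
  Color vertex 4 with color 1 (neighbor of 1)
  Color vertex 3 with color 0 (neighbor of 4)
  Color vertex 5 with color 0 (neighbor of 4)
  Color vertex 2 with color 1 (neighbor of 3)

Step 2: 2-coloring succeeded. No conflicts found.
  Set A (color 0): {1, 3, 5}
  Set B (color 1): {2, 4}

The graph is bipartite with partition {1, 3, 5}, {2, 4}.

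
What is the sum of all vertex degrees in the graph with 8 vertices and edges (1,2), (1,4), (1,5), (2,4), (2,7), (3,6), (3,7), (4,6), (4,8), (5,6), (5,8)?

Step 1: Count edges incident to each vertex:
  deg(1) = 3 (neighbors: 2, 4, 5)
  deg(2) = 3 (neighbors: 1, 4, 7)
  deg(3) = 2 (neighbors: 6, 7)
  deg(4) = 4 (neighbors: 1, 2, 6, 8)
  deg(5) = 3 (neighbors: 1, 6, 8)
  deg(6) = 3 (neighbors: 3, 4, 5)
  deg(7) = 2 (neighbors: 2, 3)
  deg(8) = 2 (neighbors: 4, 5)

Step 2: Sum all degrees:
  3 + 3 + 2 + 4 + 3 + 3 + 2 + 2 = 22

Verification: sum of degrees = 2 * |E| = 2 * 11 = 22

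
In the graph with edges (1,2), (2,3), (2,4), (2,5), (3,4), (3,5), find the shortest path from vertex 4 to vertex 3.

Step 1: Build adjacency list:
  1: 2
  2: 1, 3, 4, 5
  3: 2, 4, 5
  4: 2, 3
  5: 2, 3

Step 2: BFS from vertex 4 to find shortest path to 3:
  vertex 2 reached at distance 1
  vertex 3 reached at distance 1

Step 3: Shortest path: 4 -> 3
Path length: 1 edge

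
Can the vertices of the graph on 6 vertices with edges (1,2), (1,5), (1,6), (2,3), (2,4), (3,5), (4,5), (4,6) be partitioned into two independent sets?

Step 1: Attempt 2-coloring using BFS:
  Start at vertex 1, assign color 0
  Color vertex 2 with color 1 (neighbor of 1)
  Color vertex 5 with color 1 (neighbor of 1)
  Color vertex 6 with color 1 (neighbor of 1)
  Color vertex 3 with color 0 (neighbor of 2)
  Color vertex 4 with color 0 (neighbor of 2)

Step 2: 2-coloring succeeded. No conflicts found.
  Set A (color 0): {1, 3, 4}
  Set B (color 1): {2, 5, 6}

The graph is bipartite with partition {1, 3, 4}, {2, 5, 6}.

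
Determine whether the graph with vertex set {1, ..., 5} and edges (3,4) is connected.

Step 1: Build adjacency list from edges:
  1: (none)
  2: (none)
  3: 4
  4: 3
  5: (none)

Step 2: Run BFS/DFS from vertex 1:
  Visited: {1}
  Reached 1 of 5 vertices

Step 3: Only 1 of 5 vertices reached. Graph is disconnected.
Connected components: {1}, {2}, {3, 4}, {5}
Answer: No, the graph is not connected (4 components).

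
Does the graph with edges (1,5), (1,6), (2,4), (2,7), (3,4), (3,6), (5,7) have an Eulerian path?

Step 1: Find the degree of each vertex:
  deg(1) = 2
  deg(2) = 2
  deg(3) = 2
  deg(4) = 2
  deg(5) = 2
  deg(6) = 2
  deg(7) = 2

Step 2: Count vertices with odd degree:
  All vertices have even degree (0 odd-degree vertices)

Step 3: Apply Euler's theorem:
  - Eulerian circuit exists iff graph is connected and all vertices have even degree
  - Eulerian path exists iff graph is connected and has 0 or 2 odd-degree vertices

Graph is connected with 0 odd-degree vertices.
Both Eulerian circuit and Eulerian path exist.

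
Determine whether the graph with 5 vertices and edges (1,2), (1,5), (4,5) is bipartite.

Step 1: Attempt 2-coloring using BFS:
  Start at vertex 1, assign color 0
  Color vertex 2 with color 1 (neighbor of 1)
  Color vertex 5 with color 1 (neighbor of 1)
  Color vertex 4 with color 0 (neighbor of 5)
  Start new component at vertex 3, assign color 0

Step 2: 2-coloring succeeded. No conflicts found.
  Set A (color 0): {1, 3, 4}
  Set B (color 1): {2, 5}

The graph is bipartite with partition {1, 3, 4}, {2, 5}.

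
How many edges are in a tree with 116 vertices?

A tree on n vertices always has exactly n - 1 edges.
For n = 116: edges = 116 - 1 = 115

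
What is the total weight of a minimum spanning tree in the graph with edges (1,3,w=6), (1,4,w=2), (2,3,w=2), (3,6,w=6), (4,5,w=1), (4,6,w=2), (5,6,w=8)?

Apply Kruskal's algorithm (sort edges by weight, add if no cycle):

Sorted edges by weight:
  (4,5) w=1
  (1,4) w=2
  (2,3) w=2
  (4,6) w=2
  (1,3) w=6
  (3,6) w=6
  (5,6) w=8

Add edge (4,5) w=1 -- no cycle. Running total: 1
Add edge (1,4) w=2 -- no cycle. Running total: 3
Add edge (2,3) w=2 -- no cycle. Running total: 5
Add edge (4,6) w=2 -- no cycle. Running total: 7
Add edge (1,3) w=6 -- no cycle. Running total: 13

MST edges: (4,5,w=1), (1,4,w=2), (2,3,w=2), (4,6,w=2), (1,3,w=6)
Total MST weight: 1 + 2 + 2 + 2 + 6 = 13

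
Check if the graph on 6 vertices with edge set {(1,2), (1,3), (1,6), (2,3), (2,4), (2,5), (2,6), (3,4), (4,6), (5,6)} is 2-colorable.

Step 1: Attempt 2-coloring using BFS:
  Start at vertex 1, assign color 0
  Color vertex 2 with color 1 (neighbor of 1)
  Color vertex 3 with color 1 (neighbor of 1)
  Color vertex 6 with color 1 (neighbor of 1)

Step 2: Conflict found! Vertices 2 and 3 are adjacent but have the same color.
This means the graph contains an odd cycle.

The graph is NOT bipartite.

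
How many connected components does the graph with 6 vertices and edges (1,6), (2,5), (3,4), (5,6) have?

Step 1: Build adjacency list from edges:
  1: 6
  2: 5
  3: 4
  4: 3
  5: 2, 6
  6: 1, 5

Step 2: Run BFS/DFS from vertex 1:
  Visited: {1, 6, 5, 2}
  Reached 4 of 6 vertices

Step 3: Only 4 of 6 vertices reached. Graph is disconnected.
Connected components: {1, 2, 5, 6}, {3, 4}
Number of connected components: 2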